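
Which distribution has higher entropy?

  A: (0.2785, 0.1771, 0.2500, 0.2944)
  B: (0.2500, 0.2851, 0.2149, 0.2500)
B

Both distributions are close to uniform, making this a harder comparison.

H(A) = 1.9753 bits
H(B) = 1.9929 bits

The distribution closer to uniform has higher entropy.
Answer: B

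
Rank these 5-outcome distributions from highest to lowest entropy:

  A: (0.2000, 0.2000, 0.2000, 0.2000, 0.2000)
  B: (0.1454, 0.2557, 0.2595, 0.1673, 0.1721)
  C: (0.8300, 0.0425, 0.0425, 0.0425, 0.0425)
A > B > C

Key insight: Entropy is maximized by uniform distributions and minimized by concentrated distributions.

- Uniform distributions have maximum entropy log₂(5) = 2.3219 bits
- The more "peaked" or concentrated a distribution, the lower its entropy

Entropies:
  H(A) = 2.3219 bits
  H(B) = 2.2811 bits
  H(C) = 0.9977 bits

Ranking: A > B > C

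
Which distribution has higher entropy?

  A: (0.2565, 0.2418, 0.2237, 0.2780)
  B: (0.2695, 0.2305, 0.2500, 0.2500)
B

Both distributions are close to uniform, making this a harder comparison.

H(A) = 1.9954 bits
H(B) = 1.9978 bits

The distribution closer to uniform has higher entropy.
Answer: B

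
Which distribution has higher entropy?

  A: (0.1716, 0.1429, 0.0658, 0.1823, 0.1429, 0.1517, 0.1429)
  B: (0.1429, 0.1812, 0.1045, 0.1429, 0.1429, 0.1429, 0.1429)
B

Both distributions are close to uniform, making this a harder comparison.

H(A) = 2.7583 bits
H(B) = 2.7923 bits

The distribution closer to uniform has higher entropy.
Answer: B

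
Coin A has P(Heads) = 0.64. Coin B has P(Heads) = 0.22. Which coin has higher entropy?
A

For binary distributions, entropy is maximized at p=0.5 and decreases as p moves toward 0 or 1.

H(A) = H(0.64) = 0.9427 bits
H(B) = H(0.22) = 0.7602 bits

Distribution A (p=0.64) is closer to uniform (p=0.5), so it has higher entropy.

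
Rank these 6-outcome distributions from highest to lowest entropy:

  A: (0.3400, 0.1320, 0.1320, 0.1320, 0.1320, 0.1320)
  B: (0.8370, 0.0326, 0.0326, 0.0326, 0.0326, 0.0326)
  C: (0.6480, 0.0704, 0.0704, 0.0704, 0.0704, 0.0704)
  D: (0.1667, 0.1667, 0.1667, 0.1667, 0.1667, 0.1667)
D > A > C > B

Key insight: Entropy is maximized by uniform distributions and minimized by concentrated distributions.

Entropies:
  H(A) = 2.4573 bits
  H(B) = 1.0199 bits
  H(C) = 1.7532 bits
  H(D) = 2.5850 bits

Ranking: D > A > C > B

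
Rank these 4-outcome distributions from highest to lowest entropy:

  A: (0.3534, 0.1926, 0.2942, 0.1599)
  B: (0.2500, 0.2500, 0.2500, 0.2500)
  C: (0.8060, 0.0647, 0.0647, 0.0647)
B > A > C

Key insight: Entropy is maximized by uniform distributions and minimized by concentrated distributions.

- Uniform distributions have maximum entropy log₂(4) = 2.0000 bits
- The more "peaked" or concentrated a distribution, the lower its entropy

Entropies:
  H(A) = 1.9301 bits
  H(B) = 2.0000 bits
  H(C) = 1.0172 bits

Ranking: B > A > C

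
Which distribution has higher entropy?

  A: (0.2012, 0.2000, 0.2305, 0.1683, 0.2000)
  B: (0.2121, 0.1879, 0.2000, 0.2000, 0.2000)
B

Both distributions are close to uniform, making this a harder comparison.

H(A) = 2.3149 bits
H(B) = 2.3209 bits

The distribution closer to uniform has higher entropy.
Answer: B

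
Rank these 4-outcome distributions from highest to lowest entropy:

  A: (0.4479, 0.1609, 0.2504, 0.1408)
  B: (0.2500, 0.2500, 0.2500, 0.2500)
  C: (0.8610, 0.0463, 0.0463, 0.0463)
B > A > C

Key insight: Entropy is maximized by uniform distributions and minimized by concentrated distributions.

- Uniform distributions have maximum entropy log₂(4) = 2.0000 bits
- The more "peaked" or concentrated a distribution, the lower its entropy

Entropies:
  H(A) = 1.8415 bits
  H(B) = 2.0000 bits
  H(C) = 0.8019 bits

Ranking: B > A > C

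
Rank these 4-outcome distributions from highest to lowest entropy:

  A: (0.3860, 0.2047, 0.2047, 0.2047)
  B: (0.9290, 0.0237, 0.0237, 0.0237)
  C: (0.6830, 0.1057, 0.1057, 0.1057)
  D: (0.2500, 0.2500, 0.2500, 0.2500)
D > A > C > B

Key insight: Entropy is maximized by uniform distributions and minimized by concentrated distributions.

Entropies:
  H(A) = 1.9353 bits
  H(B) = 0.4822 bits
  H(C) = 1.4035 bits
  H(D) = 2.0000 bits

Ranking: D > A > C > B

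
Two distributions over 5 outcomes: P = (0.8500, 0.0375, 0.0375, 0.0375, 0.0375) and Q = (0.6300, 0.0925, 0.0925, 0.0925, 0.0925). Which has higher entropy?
Q

P is highly concentrated on one outcome (85%), making it nearly deterministic. Q spreads its mass more evenly (max 63%). The more spread-out distribution has higher entropy: H(P) ≈ 0.910 bits, H(Q) ≈ 1.691 bits.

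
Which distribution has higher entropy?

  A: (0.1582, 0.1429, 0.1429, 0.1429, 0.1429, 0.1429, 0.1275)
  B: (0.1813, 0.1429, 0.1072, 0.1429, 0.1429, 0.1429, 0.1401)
A

Both distributions are close to uniform, making this a harder comparison.

H(A) = 2.8050 bits
H(B) = 2.7934 bits

The distribution closer to uniform has higher entropy.
Answer: A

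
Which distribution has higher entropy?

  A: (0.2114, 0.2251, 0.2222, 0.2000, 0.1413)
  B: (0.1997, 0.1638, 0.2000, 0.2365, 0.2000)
B

Both distributions are close to uniform, making this a harder comparison.

H(A) = 2.3037 bits
H(B) = 2.3123 bits

The distribution closer to uniform has higher entropy.
Answer: B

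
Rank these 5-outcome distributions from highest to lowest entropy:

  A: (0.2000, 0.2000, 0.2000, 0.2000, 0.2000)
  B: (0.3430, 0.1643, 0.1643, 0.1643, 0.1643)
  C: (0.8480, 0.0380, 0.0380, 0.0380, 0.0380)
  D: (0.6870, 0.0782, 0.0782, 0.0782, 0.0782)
A > B > D > C

Key insight: Entropy is maximized by uniform distributions and minimized by concentrated distributions.

Entropies:
  H(A) = 2.3219 bits
  H(B) = 2.2417 bits
  H(C) = 0.9188 bits
  H(D) = 1.5226 bits

Ranking: A > B > D > C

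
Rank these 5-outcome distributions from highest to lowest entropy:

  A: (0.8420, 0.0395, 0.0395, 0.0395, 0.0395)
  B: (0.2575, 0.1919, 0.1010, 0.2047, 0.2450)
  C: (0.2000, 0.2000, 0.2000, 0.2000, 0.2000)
C > B > A

Key insight: Entropy is maximized by uniform distributions and minimized by concentrated distributions.

- Uniform distributions have maximum entropy log₂(5) = 2.3219 bits
- The more "peaked" or concentrated a distribution, the lower its entropy

Entropies:
  H(A) = 0.9455 bits
  H(B) = 2.2606 bits
  H(C) = 2.3219 bits

Ranking: C > B > A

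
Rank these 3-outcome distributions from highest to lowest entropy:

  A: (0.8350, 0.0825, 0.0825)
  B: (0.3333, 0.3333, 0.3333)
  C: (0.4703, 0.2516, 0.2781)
B > C > A

Key insight: Entropy is maximized by uniform distributions and minimized by concentrated distributions.

- Uniform distributions have maximum entropy log₂(3) = 1.5850 bits
- The more "peaked" or concentrated a distribution, the lower its entropy

Entropies:
  H(A) = 0.8111 bits
  H(B) = 1.5850 bits
  H(C) = 1.5262 bits

Ranking: B > C > A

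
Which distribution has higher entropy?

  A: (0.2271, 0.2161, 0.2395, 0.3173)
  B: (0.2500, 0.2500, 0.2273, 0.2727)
B

Both distributions are close to uniform, making this a harder comparison.

H(A) = 1.9826 bits
H(B) = 1.9970 bits

The distribution closer to uniform has higher entropy.
Answer: B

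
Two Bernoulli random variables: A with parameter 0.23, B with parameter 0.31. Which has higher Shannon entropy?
B

For binary distributions, entropy is maximized at p=0.5 and decreases as p moves toward 0 or 1.

H(A) = H(0.23) = 0.7780 bits
H(B) = H(0.31) = 0.8932 bits

Distribution B (p=0.31) is closer to uniform (p=0.5), so it has higher entropy.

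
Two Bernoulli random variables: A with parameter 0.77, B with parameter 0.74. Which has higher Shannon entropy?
B

For binary distributions, entropy is maximized at p=0.5 and decreases as p moves toward 0 or 1.

H(A) = H(0.77) = 0.7780 bits
H(B) = H(0.74) = 0.8267 bits

Distribution B (p=0.74) is closer to uniform (p=0.5), so it has higher entropy.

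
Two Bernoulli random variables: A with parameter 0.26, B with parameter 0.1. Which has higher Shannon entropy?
A

For binary distributions, entropy is maximized at p=0.5 and decreases as p moves toward 0 or 1.

H(A) = H(0.26) = 0.8267 bits
H(B) = H(0.1) = 0.4690 bits

Distribution A (p=0.26) is closer to uniform (p=0.5), so it has higher entropy.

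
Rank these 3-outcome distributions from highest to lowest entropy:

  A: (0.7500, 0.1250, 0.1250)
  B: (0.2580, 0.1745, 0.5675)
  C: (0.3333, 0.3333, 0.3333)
C > B > A

Key insight: Entropy is maximized by uniform distributions and minimized by concentrated distributions.

- Uniform distributions have maximum entropy log₂(3) = 1.5850 bits
- The more "peaked" or concentrated a distribution, the lower its entropy

Entropies:
  H(A) = 1.0613 bits
  H(B) = 1.4077 bits
  H(C) = 1.5850 bits

Ranking: C > B > A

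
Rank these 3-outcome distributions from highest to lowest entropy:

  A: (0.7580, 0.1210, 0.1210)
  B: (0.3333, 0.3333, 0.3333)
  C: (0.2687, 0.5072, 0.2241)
B > C > A

Key insight: Entropy is maximized by uniform distributions and minimized by concentrated distributions.

- Uniform distributions have maximum entropy log₂(3) = 1.5850 bits
- The more "peaked" or concentrated a distribution, the lower its entropy

Entropies:
  H(A) = 1.0404 bits
  H(B) = 1.5850 bits
  H(C) = 1.4897 bits

Ranking: B > C > A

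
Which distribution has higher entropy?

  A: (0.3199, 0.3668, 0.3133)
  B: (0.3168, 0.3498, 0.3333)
B

Both distributions are close to uniform, making this a harder comparison.

H(A) = 1.5813 bits
H(B) = 1.5838 bits

The distribution closer to uniform has higher entropy.
Answer: B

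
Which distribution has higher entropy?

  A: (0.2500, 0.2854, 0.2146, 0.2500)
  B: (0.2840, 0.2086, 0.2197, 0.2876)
A

Both distributions are close to uniform, making this a harder comparison.

H(A) = 1.9927 bits
H(B) = 1.9849 bits

The distribution closer to uniform has higher entropy.
Answer: A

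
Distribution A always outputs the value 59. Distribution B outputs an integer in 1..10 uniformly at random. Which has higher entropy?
B

A is deterministic, so H(A) = 0. B is uniform over 10 outcomes, so H(B) = log₂(10) = 3.322 bits. Any distribution with genuine randomness has higher entropy than a deterministic one.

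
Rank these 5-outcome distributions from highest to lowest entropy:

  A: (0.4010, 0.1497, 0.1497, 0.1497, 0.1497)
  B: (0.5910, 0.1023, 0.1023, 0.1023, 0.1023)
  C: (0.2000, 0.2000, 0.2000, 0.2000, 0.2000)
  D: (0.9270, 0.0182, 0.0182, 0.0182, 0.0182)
C > A > B > D

Key insight: Entropy is maximized by uniform distributions and minimized by concentrated distributions.

Entropies:
  H(A) = 2.1695 bits
  H(B) = 1.7940 bits
  H(C) = 2.3219 bits
  H(D) = 0.5230 bits

Ranking: C > A > B > D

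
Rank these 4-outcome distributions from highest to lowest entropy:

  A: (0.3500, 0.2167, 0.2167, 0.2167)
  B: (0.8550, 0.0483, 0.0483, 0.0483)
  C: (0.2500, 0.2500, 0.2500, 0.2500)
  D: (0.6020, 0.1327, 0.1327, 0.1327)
C > A > D > B

Key insight: Entropy is maximized by uniform distributions and minimized by concentrated distributions.

Entropies:
  H(A) = 1.9643 bits
  H(B) = 0.8270 bits
  H(C) = 2.0000 bits
  H(D) = 1.6006 bits

Ranking: C > A > D > B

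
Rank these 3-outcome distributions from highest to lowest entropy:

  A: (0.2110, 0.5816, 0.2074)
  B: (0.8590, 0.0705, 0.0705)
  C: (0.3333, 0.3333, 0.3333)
C > A > B

Key insight: Entropy is maximized by uniform distributions and minimized by concentrated distributions.

- Uniform distributions have maximum entropy log₂(3) = 1.5850 bits
- The more "peaked" or concentrated a distribution, the lower its entropy

Entropies:
  H(A) = 1.3991 bits
  H(B) = 0.7279 bits
  H(C) = 1.5850 bits

Ranking: C > A > B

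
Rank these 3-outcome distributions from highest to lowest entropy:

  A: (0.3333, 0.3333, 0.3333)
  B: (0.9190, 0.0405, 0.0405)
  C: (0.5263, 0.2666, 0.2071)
A > C > B

Key insight: Entropy is maximized by uniform distributions and minimized by concentrated distributions.

- Uniform distributions have maximum entropy log₂(3) = 1.5850 bits
- The more "peaked" or concentrated a distribution, the lower its entropy

Entropies:
  H(A) = 1.5850 bits
  H(B) = 0.4867 bits
  H(C) = 1.4663 bits

Ranking: A > C > B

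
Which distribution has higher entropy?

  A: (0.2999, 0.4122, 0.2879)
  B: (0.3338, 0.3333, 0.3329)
B

Both distributions are close to uniform, making this a harder comparison.

H(A) = 1.5652 bits
H(B) = 1.5850 bits

The distribution closer to uniform has higher entropy.
Answer: B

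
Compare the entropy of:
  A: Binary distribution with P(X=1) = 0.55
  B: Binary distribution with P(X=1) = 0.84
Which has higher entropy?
A

For binary distributions, entropy is maximized at p=0.5 and decreases as p moves toward 0 or 1.

H(A) = H(0.55) = 0.9928 bits
H(B) = H(0.84) = 0.6343 bits

Distribution A (p=0.55) is closer to uniform (p=0.5), so it has higher entropy.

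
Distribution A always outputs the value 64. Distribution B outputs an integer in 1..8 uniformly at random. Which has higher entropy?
B

A is deterministic, so H(A) = 0. B is uniform over 8 outcomes, so H(B) = log₂(8) = 3.000 bits. Any distribution with genuine randomness has higher entropy than a deterministic one.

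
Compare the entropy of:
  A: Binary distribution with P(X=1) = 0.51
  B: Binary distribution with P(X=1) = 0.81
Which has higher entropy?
A

For binary distributions, entropy is maximized at p=0.5 and decreases as p moves toward 0 or 1.

H(A) = H(0.51) = 0.9997 bits
H(B) = H(0.81) = 0.7015 bits

Distribution A (p=0.51) is closer to uniform (p=0.5), so it has higher entropy.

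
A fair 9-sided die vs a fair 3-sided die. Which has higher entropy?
9-sided die

Both are uniform distributions; for uniform over n outcomes, H = log₂(n). H(9-sided) = log₂(9) = 3.170 bits and H(3-sided) = log₂(3) = 1.585 bits. More outcomes in a uniform distribution means higher entropy.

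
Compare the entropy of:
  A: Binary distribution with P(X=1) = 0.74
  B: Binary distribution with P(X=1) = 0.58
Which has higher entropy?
B

For binary distributions, entropy is maximized at p=0.5 and decreases as p moves toward 0 or 1.

H(A) = H(0.74) = 0.8267 bits
H(B) = H(0.58) = 0.9815 bits

Distribution B (p=0.58) is closer to uniform (p=0.5), so it has higher entropy.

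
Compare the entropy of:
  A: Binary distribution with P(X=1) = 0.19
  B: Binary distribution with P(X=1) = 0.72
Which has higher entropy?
B

For binary distributions, entropy is maximized at p=0.5 and decreases as p moves toward 0 or 1.

H(A) = H(0.19) = 0.7015 bits
H(B) = H(0.72) = 0.8555 bits

Distribution B (p=0.72) is closer to uniform (p=0.5), so it has higher entropy.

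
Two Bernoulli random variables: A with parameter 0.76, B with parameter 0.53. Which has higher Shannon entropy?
B

For binary distributions, entropy is maximized at p=0.5 and decreases as p moves toward 0 or 1.

H(A) = H(0.76) = 0.7950 bits
H(B) = H(0.53) = 0.9974 bits

Distribution B (p=0.53) is closer to uniform (p=0.5), so it has higher entropy.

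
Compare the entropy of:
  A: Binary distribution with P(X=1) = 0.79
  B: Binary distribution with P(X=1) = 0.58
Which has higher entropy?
B

For binary distributions, entropy is maximized at p=0.5 and decreases as p moves toward 0 or 1.

H(A) = H(0.79) = 0.7415 bits
H(B) = H(0.58) = 0.9815 bits

Distribution B (p=0.58) is closer to uniform (p=0.5), so it has higher entropy.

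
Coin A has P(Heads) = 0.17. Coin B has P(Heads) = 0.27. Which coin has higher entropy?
B

For binary distributions, entropy is maximized at p=0.5 and decreases as p moves toward 0 or 1.

H(A) = H(0.17) = 0.6577 bits
H(B) = H(0.27) = 0.8415 bits

Distribution B (p=0.27) is closer to uniform (p=0.5), so it has higher entropy.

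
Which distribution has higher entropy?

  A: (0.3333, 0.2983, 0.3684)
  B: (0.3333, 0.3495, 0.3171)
B

Both distributions are close to uniform, making this a harder comparison.

H(A) = 1.5796 bits
H(B) = 1.5838 bits

The distribution closer to uniform has higher entropy.
Answer: B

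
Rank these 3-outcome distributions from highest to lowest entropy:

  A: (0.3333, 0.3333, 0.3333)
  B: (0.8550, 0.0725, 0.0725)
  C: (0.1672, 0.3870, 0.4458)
A > C > B

Key insight: Entropy is maximized by uniform distributions and minimized by concentrated distributions.

- Uniform distributions have maximum entropy log₂(3) = 1.5850 bits
- The more "peaked" or concentrated a distribution, the lower its entropy

Entropies:
  H(A) = 1.5850 bits
  H(B) = 0.7422 bits
  H(C) = 1.4810 bits

Ranking: A > C > B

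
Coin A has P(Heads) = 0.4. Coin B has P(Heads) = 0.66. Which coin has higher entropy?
A

For binary distributions, entropy is maximized at p=0.5 and decreases as p moves toward 0 or 1.

H(A) = H(0.4) = 0.9710 bits
H(B) = H(0.66) = 0.9248 bits

Distribution A (p=0.4) is closer to uniform (p=0.5), so it has higher entropy.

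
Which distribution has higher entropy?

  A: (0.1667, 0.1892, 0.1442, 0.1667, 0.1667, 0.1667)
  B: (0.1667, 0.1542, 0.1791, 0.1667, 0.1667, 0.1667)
B

Both distributions are close to uniform, making this a harder comparison.

H(A) = 2.5806 bits
H(B) = 2.5836 bits

The distribution closer to uniform has higher entropy.
Answer: B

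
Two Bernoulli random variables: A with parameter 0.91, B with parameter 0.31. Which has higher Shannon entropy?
B

For binary distributions, entropy is maximized at p=0.5 and decreases as p moves toward 0 or 1.

H(A) = H(0.91) = 0.4365 bits
H(B) = H(0.31) = 0.8932 bits

Distribution B (p=0.31) is closer to uniform (p=0.5), so it has higher entropy.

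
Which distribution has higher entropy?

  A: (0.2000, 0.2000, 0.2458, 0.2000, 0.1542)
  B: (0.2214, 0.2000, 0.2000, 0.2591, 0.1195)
A

Both distributions are close to uniform, making this a harder comparison.

H(A) = 2.3067 bits
H(B) = 2.2815 bits

The distribution closer to uniform has higher entropy.
Answer: A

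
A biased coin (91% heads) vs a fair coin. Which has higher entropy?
Fair coin

The fair coin is uniform (p=0.5), maximizing binary entropy at 1 bit. The biased coin has H(0.91) ≈ 0.436 bits — its outcome is more predictable, so its entropy is lower.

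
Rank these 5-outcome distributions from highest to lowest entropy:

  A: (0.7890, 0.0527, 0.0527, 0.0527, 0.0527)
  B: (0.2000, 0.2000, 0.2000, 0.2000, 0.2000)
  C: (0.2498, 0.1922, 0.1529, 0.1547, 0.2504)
B > C > A

Key insight: Entropy is maximized by uniform distributions and minimized by concentrated distributions.

- Uniform distributions have maximum entropy log₂(5) = 2.3219 bits
- The more "peaked" or concentrated a distribution, the lower its entropy

Entropies:
  H(A) = 1.1654 bits
  H(B) = 2.3219 bits
  H(C) = 2.2882 bits

Ranking: B > C > A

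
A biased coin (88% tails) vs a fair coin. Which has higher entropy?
Fair coin

The fair coin is uniform (p=0.5), maximizing binary entropy at 1 bit. The biased coin has H(0.88) ≈ 0.529 bits — its outcome is more predictable, so its entropy is lower.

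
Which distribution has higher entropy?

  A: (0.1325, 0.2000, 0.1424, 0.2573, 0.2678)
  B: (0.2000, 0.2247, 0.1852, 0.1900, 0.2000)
B

Both distributions are close to uniform, making this a harder comparison.

H(A) = 2.2641 bits
H(B) = 2.3186 bits

The distribution closer to uniform has higher entropy.
Answer: B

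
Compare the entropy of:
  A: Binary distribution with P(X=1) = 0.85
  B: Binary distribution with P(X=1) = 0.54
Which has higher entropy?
B

For binary distributions, entropy is maximized at p=0.5 and decreases as p moves toward 0 or 1.

H(A) = H(0.85) = 0.6098 bits
H(B) = H(0.54) = 0.9954 bits

Distribution B (p=0.54) is closer to uniform (p=0.5), so it has higher entropy.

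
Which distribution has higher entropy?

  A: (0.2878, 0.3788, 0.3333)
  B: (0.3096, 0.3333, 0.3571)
B

Both distributions are close to uniform, making this a harder comparison.

H(A) = 1.5760 bits
H(B) = 1.5825 bits

The distribution closer to uniform has higher entropy.
Answer: B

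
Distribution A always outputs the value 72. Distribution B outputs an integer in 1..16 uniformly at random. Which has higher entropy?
B

A is deterministic, so H(A) = 0. B is uniform over 16 outcomes, so H(B) = log₂(16) = 4.000 bits. Any distribution with genuine randomness has higher entropy than a deterministic one.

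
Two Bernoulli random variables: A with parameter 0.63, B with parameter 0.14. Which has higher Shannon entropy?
A

For binary distributions, entropy is maximized at p=0.5 and decreases as p moves toward 0 or 1.

H(A) = H(0.63) = 0.9507 bits
H(B) = H(0.14) = 0.5842 bits

Distribution A (p=0.63) is closer to uniform (p=0.5), so it has higher entropy.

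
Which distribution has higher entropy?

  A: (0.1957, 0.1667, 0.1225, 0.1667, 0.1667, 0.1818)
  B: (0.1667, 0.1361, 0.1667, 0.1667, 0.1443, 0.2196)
A

Both distributions are close to uniform, making this a harder comparison.

H(A) = 2.5713 bits
H(B) = 2.5673 bits

The distribution closer to uniform has higher entropy.
Answer: A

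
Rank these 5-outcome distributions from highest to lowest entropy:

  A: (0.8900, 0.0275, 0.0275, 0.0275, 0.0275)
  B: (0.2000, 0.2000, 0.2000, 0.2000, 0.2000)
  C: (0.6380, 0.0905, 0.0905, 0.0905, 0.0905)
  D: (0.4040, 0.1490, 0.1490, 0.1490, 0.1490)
B > D > C > A

Key insight: Entropy is maximized by uniform distributions and minimized by concentrated distributions.

Entropies:
  H(A) = 0.7199 bits
  H(B) = 2.3219 bits
  H(C) = 1.6683 bits
  H(D) = 2.1652 bits

Ranking: B > D > C > A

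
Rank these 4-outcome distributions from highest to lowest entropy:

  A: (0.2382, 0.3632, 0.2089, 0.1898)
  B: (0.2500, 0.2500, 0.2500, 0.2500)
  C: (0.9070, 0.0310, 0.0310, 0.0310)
B > A > C

Key insight: Entropy is maximized by uniform distributions and minimized by concentrated distributions.

- Uniform distributions have maximum entropy log₂(4) = 2.0000 bits
- The more "peaked" or concentrated a distribution, the lower its entropy

Entropies:
  H(A) = 1.9506 bits
  H(B) = 2.0000 bits
  H(C) = 0.5938 bits

Ranking: B > A > C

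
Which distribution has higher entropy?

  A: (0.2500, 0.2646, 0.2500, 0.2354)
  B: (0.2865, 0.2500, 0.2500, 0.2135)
A

Both distributions are close to uniform, making this a harder comparison.

H(A) = 1.9988 bits
H(B) = 1.9923 bits

The distribution closer to uniform has higher entropy.
Answer: A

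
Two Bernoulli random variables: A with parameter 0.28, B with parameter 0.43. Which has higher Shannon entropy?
B

For binary distributions, entropy is maximized at p=0.5 and decreases as p moves toward 0 or 1.

H(A) = H(0.28) = 0.8555 bits
H(B) = H(0.43) = 0.9858 bits

Distribution B (p=0.43) is closer to uniform (p=0.5), so it has higher entropy.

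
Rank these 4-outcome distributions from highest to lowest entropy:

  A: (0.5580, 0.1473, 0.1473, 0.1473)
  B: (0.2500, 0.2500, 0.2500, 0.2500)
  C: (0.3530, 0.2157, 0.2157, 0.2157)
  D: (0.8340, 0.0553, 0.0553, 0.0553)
B > C > A > D

Key insight: Entropy is maximized by uniform distributions and minimized by concentrated distributions.

Entropies:
  H(A) = 1.6908 bits
  H(B) = 2.0000 bits
  H(C) = 1.9622 bits
  H(D) = 0.9116 bits

Ranking: B > C > A > D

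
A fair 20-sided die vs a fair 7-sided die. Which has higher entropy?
20-sided die

Both are uniform distributions; for uniform over n outcomes, H = log₂(n). H(20-sided) = log₂(20) = 4.322 bits and H(7-sided) = log₂(7) = 2.807 bits. More outcomes in a uniform distribution means higher entropy.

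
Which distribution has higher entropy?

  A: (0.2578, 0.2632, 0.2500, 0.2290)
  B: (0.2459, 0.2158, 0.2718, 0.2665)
A

Both distributions are close to uniform, making this a harder comparison.

H(A) = 1.9980 bits
H(B) = 1.9943 bits

The distribution closer to uniform has higher entropy.
Answer: A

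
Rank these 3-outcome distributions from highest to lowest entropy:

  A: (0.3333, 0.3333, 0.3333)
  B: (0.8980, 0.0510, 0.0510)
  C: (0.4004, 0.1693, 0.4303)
A > C > B

Key insight: Entropy is maximized by uniform distributions and minimized by concentrated distributions.

- Uniform distributions have maximum entropy log₂(3) = 1.5850 bits
- The more "peaked" or concentrated a distribution, the lower its entropy

Entropies:
  H(A) = 1.5850 bits
  H(B) = 0.5773 bits
  H(C) = 1.4860 bits

Ranking: A > C > B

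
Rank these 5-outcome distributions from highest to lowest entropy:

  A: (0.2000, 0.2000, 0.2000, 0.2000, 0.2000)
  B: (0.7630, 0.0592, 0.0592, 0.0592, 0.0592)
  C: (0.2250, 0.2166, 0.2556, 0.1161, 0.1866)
A > C > B

Key insight: Entropy is maximized by uniform distributions and minimized by concentrated distributions.

- Uniform distributions have maximum entropy log₂(5) = 2.3219 bits
- The more "peaked" or concentrated a distribution, the lower its entropy

Entropies:
  H(A) = 2.3219 bits
  H(B) = 1.2640 bits
  H(C) = 2.2780 bits

Ranking: A > C > B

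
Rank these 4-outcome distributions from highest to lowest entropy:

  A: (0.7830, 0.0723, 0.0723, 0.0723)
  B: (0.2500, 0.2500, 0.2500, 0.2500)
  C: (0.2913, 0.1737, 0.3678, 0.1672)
B > C > A

Key insight: Entropy is maximized by uniform distributions and minimized by concentrated distributions.

- Uniform distributions have maximum entropy log₂(4) = 2.0000 bits
- The more "peaked" or concentrated a distribution, the lower its entropy

Entropies:
  H(A) = 1.0986 bits
  H(B) = 2.0000 bits
  H(C) = 1.9192 bits

Ranking: B > C > A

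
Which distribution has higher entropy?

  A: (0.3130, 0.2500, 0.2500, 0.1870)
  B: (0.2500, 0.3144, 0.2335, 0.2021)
B

Both distributions are close to uniform, making this a harder comparison.

H(A) = 1.9768 bits
H(B) = 1.9811 bits

The distribution closer to uniform has higher entropy.
Answer: B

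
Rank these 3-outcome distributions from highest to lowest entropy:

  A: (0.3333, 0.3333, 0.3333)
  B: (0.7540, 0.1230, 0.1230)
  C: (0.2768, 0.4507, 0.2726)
A > C > B

Key insight: Entropy is maximized by uniform distributions and minimized by concentrated distributions.

- Uniform distributions have maximum entropy log₂(3) = 1.5850 bits
- The more "peaked" or concentrated a distribution, the lower its entropy

Entropies:
  H(A) = 1.5850 bits
  H(B) = 1.0509 bits
  H(C) = 1.5423 bits

Ranking: A > C > B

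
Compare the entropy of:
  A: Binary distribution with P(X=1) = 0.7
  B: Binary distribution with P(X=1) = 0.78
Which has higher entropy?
A

For binary distributions, entropy is maximized at p=0.5 and decreases as p moves toward 0 or 1.

H(A) = H(0.7) = 0.8813 bits
H(B) = H(0.78) = 0.7602 bits

Distribution A (p=0.7) is closer to uniform (p=0.5), so it has higher entropy.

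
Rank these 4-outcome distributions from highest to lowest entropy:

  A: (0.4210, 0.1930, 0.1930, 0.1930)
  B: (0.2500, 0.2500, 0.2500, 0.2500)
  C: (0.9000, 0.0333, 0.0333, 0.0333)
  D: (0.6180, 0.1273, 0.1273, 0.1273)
B > A > D > C

Key insight: Entropy is maximized by uniform distributions and minimized by concentrated distributions.

Entropies:
  H(A) = 1.8996 bits
  H(B) = 2.0000 bits
  H(C) = 0.6275 bits
  H(D) = 1.5649 bits

Ranking: B > A > D > C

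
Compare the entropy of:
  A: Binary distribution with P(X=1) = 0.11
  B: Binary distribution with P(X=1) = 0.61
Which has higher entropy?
B

For binary distributions, entropy is maximized at p=0.5 and decreases as p moves toward 0 or 1.

H(A) = H(0.11) = 0.4999 bits
H(B) = H(0.61) = 0.9648 bits

Distribution B (p=0.61) is closer to uniform (p=0.5), so it has higher entropy.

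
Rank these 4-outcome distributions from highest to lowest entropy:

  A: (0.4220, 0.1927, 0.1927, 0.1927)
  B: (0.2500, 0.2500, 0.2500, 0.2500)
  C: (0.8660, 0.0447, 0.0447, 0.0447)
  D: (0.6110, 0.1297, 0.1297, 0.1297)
B > A > D > C

Key insight: Entropy is maximized by uniform distributions and minimized by concentrated distributions.

Entropies:
  H(A) = 1.8985 bits
  H(B) = 2.0000 bits
  H(C) = 0.7807 bits
  H(D) = 1.5807 bits

Ranking: B > A > D > C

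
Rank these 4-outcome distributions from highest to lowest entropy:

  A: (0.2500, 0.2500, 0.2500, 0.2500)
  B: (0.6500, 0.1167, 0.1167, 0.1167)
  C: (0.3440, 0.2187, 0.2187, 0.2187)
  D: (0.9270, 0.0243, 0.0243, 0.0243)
A > C > B > D

Key insight: Entropy is maximized by uniform distributions and minimized by concentrated distributions.

Entropies:
  H(A) = 2.0000 bits
  H(B) = 1.4888 bits
  H(C) = 1.9683 bits
  H(D) = 0.4927 bits

Ranking: A > C > B > D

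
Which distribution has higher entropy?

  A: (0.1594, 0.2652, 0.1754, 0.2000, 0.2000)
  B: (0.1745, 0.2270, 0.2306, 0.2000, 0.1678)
B

Both distributions are close to uniform, making this a harder comparison.

H(A) = 2.2994 bits
H(B) = 2.3098 bits

The distribution closer to uniform has higher entropy.
Answer: B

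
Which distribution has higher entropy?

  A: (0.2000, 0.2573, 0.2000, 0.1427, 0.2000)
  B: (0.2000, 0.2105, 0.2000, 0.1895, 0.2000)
B

Both distributions are close to uniform, making this a harder comparison.

H(A) = 2.2979 bits
H(B) = 2.3211 bits

The distribution closer to uniform has higher entropy.
Answer: B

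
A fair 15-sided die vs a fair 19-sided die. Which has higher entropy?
19-sided die

Both are uniform distributions; for uniform over n outcomes, H = log₂(n). H(15-sided) = log₂(15) = 3.907 bits and H(19-sided) = log₂(19) = 4.248 bits. More outcomes in a uniform distribution means higher entropy.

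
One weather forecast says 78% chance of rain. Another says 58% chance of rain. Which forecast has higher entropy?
58% forecast

Treat each forecast as a Bernoulli distribution. Binary entropy is maximized at p=0.5 and falls off symmetrically toward 0 or 1. The 58% forecast is closer to 50%, so it is more uncertain. H(78%) ≈ 0.760 bits, H(58%) ≈ 0.981 bits.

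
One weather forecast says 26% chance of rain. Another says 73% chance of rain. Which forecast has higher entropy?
73% forecast

Treat each forecast as a Bernoulli distribution. Binary entropy is maximized at p=0.5 and falls off symmetrically toward 0 or 1. The 73% forecast is closer to 50%, so it is more uncertain. H(26%) ≈ 0.827 bits, H(73%) ≈ 0.841 bits.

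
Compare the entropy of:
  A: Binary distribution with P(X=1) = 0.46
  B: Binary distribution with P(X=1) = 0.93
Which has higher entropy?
A

For binary distributions, entropy is maximized at p=0.5 and decreases as p moves toward 0 or 1.

H(A) = H(0.46) = 0.9954 bits
H(B) = H(0.93) = 0.3659 bits

Distribution A (p=0.46) is closer to uniform (p=0.5), so it has higher entropy.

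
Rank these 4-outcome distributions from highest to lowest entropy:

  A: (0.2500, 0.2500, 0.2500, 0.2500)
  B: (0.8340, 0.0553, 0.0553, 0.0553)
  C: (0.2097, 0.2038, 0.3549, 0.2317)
A > C > B

Key insight: Entropy is maximized by uniform distributions and minimized by concentrated distributions.

- Uniform distributions have maximum entropy log₂(4) = 2.0000 bits
- The more "peaked" or concentrated a distribution, the lower its entropy

Entropies:
  H(A) = 2.0000 bits
  H(B) = 0.9116 bits
  H(C) = 1.9594 bits

Ranking: A > C > B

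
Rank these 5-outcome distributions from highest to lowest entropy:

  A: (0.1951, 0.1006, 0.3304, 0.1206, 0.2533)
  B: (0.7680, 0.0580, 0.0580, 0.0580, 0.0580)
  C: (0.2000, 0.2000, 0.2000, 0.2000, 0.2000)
C > A > B

Key insight: Entropy is maximized by uniform distributions and minimized by concentrated distributions.

- Uniform distributions have maximum entropy log₂(5) = 2.3219 bits
- The more "peaked" or concentrated a distribution, the lower its entropy

Entropies:
  H(A) = 2.1911 bits
  H(B) = 1.2455 bits
  H(C) = 2.3219 bits

Ranking: C > A > B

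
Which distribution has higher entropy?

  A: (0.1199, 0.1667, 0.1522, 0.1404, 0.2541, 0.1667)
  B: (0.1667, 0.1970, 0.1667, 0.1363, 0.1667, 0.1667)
B

Both distributions are close to uniform, making this a harder comparison.

H(A) = 2.5419 bits
H(B) = 2.5770 bits

The distribution closer to uniform has higher entropy.
Answer: B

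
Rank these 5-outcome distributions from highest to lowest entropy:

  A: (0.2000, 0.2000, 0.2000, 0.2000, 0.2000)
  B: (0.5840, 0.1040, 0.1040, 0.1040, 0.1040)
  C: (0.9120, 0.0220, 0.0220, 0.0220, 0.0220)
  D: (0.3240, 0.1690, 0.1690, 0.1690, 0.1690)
A > D > B > C

Key insight: Entropy is maximized by uniform distributions and minimized by concentrated distributions.

Entropies:
  H(A) = 2.3219 bits
  H(B) = 1.8115 bits
  H(C) = 0.6058 bits
  H(D) = 2.2607 bits

Ranking: A > D > B > C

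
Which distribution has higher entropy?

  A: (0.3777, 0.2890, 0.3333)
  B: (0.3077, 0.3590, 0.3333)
B

Both distributions are close to uniform, making this a harder comparison.

H(A) = 1.5764 bits
H(B) = 1.5821 bits

The distribution closer to uniform has higher entropy.
Answer: B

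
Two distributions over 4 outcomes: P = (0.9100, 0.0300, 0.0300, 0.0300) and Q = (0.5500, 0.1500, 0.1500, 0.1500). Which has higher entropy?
Q

P is highly concentrated on one outcome (91%), making it nearly deterministic. Q spreads its mass more evenly (max 55%). The more spread-out distribution has higher entropy: H(P) ≈ 0.579 bits, H(Q) ≈ 1.706 bits.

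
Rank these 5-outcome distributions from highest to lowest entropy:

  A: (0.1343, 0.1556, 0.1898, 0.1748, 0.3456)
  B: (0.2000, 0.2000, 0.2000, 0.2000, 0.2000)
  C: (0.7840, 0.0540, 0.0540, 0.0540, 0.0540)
B > A > C

Key insight: Entropy is maximized by uniform distributions and minimized by concentrated distributions.

- Uniform distributions have maximum entropy log₂(5) = 2.3219 bits
- The more "peaked" or concentrated a distribution, the lower its entropy

Entropies:
  H(A) = 2.2312 bits
  H(B) = 2.3219 bits
  H(C) = 1.1848 bits

Ranking: B > A > C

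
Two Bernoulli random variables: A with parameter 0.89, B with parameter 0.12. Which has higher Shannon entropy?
B

For binary distributions, entropy is maximized at p=0.5 and decreases as p moves toward 0 or 1.

H(A) = H(0.89) = 0.4999 bits
H(B) = H(0.12) = 0.5294 bits

Distribution B (p=0.12) is closer to uniform (p=0.5), so it has higher entropy.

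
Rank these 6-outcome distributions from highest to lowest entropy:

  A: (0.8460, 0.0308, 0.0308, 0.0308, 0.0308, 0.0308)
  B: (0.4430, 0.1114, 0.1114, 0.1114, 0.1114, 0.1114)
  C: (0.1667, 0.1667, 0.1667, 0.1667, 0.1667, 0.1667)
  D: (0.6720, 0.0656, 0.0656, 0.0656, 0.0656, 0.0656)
C > B > D > A

Key insight: Entropy is maximized by uniform distributions and minimized by concentrated distributions.

Entropies:
  H(A) = 0.9773 bits
  H(B) = 2.2839 bits
  H(C) = 2.5850 bits
  H(D) = 1.6745 bits

Ranking: C > B > D > A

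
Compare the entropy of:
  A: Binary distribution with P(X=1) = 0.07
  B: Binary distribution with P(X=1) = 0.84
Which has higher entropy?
B

For binary distributions, entropy is maximized at p=0.5 and decreases as p moves toward 0 or 1.

H(A) = H(0.07) = 0.3659 bits
H(B) = H(0.84) = 0.6343 bits

Distribution B (p=0.84) is closer to uniform (p=0.5), so it has higher entropy.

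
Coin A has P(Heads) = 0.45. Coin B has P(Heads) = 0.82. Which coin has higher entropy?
A

For binary distributions, entropy is maximized at p=0.5 and decreases as p moves toward 0 or 1.

H(A) = H(0.45) = 0.9928 bits
H(B) = H(0.82) = 0.6801 bits

Distribution A (p=0.45) is closer to uniform (p=0.5), so it has higher entropy.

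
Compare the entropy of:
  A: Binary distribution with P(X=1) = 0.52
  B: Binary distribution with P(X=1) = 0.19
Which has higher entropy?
A

For binary distributions, entropy is maximized at p=0.5 and decreases as p moves toward 0 or 1.

H(A) = H(0.52) = 0.9988 bits
H(B) = H(0.19) = 0.7015 bits

Distribution A (p=0.52) is closer to uniform (p=0.5), so it has higher entropy.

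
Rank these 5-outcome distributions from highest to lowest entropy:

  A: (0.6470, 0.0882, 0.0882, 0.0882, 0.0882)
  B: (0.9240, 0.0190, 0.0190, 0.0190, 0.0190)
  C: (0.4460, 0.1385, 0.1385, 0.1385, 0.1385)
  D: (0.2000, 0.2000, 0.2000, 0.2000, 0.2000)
D > C > A > B

Key insight: Entropy is maximized by uniform distributions and minimized by concentrated distributions.

Entropies:
  H(A) = 1.6427 bits
  H(B) = 0.5399 bits
  H(C) = 2.0996 bits
  H(D) = 2.3219 bits

Ranking: D > C > A > B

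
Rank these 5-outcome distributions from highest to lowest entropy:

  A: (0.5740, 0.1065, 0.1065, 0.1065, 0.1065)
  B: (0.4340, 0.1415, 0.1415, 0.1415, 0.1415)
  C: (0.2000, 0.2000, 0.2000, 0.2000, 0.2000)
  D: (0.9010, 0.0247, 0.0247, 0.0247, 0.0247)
C > B > A > D

Key insight: Entropy is maximized by uniform distributions and minimized by concentrated distributions.

Entropies:
  H(A) = 1.8361 bits
  H(B) = 2.1194 bits
  H(C) = 2.3219 bits
  H(D) = 0.6638 bits

Ranking: C > B > A > D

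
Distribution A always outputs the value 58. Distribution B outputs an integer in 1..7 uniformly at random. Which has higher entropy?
B

A is deterministic, so H(A) = 0. B is uniform over 7 outcomes, so H(B) = log₂(7) = 2.807 bits. Any distribution with genuine randomness has higher entropy than a deterministic one.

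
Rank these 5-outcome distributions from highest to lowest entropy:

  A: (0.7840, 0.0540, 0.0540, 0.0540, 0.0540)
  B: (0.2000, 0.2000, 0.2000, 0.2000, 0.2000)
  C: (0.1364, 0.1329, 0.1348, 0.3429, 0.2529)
B > C > A

Key insight: Entropy is maximized by uniform distributions and minimized by concentrated distributions.

- Uniform distributions have maximum entropy log₂(5) = 2.3219 bits
- The more "peaked" or concentrated a distribution, the lower its entropy

Entropies:
  H(A) = 1.1848 bits
  H(B) = 2.3219 bits
  H(C) = 2.1999 bits

Ranking: B > C > A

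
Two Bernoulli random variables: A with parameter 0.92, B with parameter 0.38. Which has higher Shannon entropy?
B

For binary distributions, entropy is maximized at p=0.5 and decreases as p moves toward 0 or 1.

H(A) = H(0.92) = 0.4022 bits
H(B) = H(0.38) = 0.9580 bits

Distribution B (p=0.38) is closer to uniform (p=0.5), so it has higher entropy.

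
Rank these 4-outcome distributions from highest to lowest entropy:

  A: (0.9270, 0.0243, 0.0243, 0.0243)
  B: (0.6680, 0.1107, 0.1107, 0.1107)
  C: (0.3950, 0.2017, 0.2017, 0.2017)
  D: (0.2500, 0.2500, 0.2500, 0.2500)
D > C > B > A

Key insight: Entropy is maximized by uniform distributions and minimized by concentrated distributions.

Entropies:
  H(A) = 0.4927 bits
  H(B) = 1.4432 bits
  H(C) = 1.9269 bits
  H(D) = 2.0000 bits

Ranking: D > C > B > A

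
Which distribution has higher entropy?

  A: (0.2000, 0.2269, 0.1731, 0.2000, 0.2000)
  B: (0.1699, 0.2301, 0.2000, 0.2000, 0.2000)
A

Both distributions are close to uniform, making this a harder comparison.

H(A) = 2.3167 bits
H(B) = 2.3154 bits

The distribution closer to uniform has higher entropy.
Answer: A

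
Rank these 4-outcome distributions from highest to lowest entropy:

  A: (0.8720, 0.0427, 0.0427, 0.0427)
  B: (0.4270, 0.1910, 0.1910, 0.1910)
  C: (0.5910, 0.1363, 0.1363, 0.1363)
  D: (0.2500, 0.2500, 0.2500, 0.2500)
D > B > C > A

Key insight: Entropy is maximized by uniform distributions and minimized by concentrated distributions.

Entropies:
  H(A) = 0.7548 bits
  H(B) = 1.8928 bits
  H(C) = 1.6242 bits
  H(D) = 2.0000 bits

Ranking: D > B > C > A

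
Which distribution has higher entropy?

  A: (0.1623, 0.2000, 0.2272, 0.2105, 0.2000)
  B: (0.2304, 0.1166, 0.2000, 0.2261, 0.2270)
A

Both distributions are close to uniform, making this a harder comparison.

H(A) = 2.3135 bits
H(B) = 2.2843 bits

The distribution closer to uniform has higher entropy.
Answer: A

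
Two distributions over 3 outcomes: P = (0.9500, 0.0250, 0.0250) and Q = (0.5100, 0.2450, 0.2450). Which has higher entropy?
Q

P is highly concentrated on one outcome (95%), making it nearly deterministic. Q spreads its mass more evenly (max 51%). The more spread-out distribution has higher entropy: H(P) ≈ 0.336 bits, H(Q) ≈ 1.490 bits.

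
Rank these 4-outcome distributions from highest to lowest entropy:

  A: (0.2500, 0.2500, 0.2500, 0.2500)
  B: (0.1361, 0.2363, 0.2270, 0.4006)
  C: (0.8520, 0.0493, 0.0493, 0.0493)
A > B > C

Key insight: Entropy is maximized by uniform distributions and minimized by concentrated distributions.

- Uniform distributions have maximum entropy log₂(4) = 2.0000 bits
- The more "peaked" or concentrated a distribution, the lower its entropy

Entropies:
  H(A) = 2.0000 bits
  H(B) = 1.8977 bits
  H(C) = 0.8394 bits

Ranking: A > B > C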